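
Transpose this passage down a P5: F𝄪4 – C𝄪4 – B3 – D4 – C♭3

B#3 F##3 E3 G3 Fb2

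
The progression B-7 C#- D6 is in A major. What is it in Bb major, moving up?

C-7 D- Eb6

A major up to Bb major is a minor second; each chord root moves by that interval while the quality stays the same.
B-7: root B up a minor second → C, giving C-7.
C#-: root C# up a minor second → D, giving D-.
D6: root D up a minor second → Eb, giving Eb6.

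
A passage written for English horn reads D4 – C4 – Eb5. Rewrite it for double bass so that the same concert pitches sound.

G4 F4 Ab5

First find concert pitch: the English horn sounds a perfect fifth below written, so D4 C4 Eb5 sounds G3 F3 Ab4.
Then write for double bass: it sounds a perfect octave below written, so the part must be a perfect octave above concert.
G3 → G4
F3 → F4
Ab4 → Ab5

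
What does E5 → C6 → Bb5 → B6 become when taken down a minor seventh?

F#4 D5 C5 C#6

E5: a seventh down reaches F, and 10 semitones makes it F#4.
C6 down a minor seventh is D5.
Bb5: a seventh down reaches C, and 10 semitones makes it C5.
A minor seventh down from B6 gives C#6.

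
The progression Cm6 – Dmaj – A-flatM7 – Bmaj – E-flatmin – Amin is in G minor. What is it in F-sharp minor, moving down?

Bm6 C#maj GM7 A#maj Dmin G#min

G minor down to F-sharp minor is a minor second; each chord root moves by that interval while the quality stays the same.
Cm6: root C down a minor second → B, giving Bm6.
Dmaj: root D down a minor second → C#, giving C#maj.
A-flatM7: root A-flat down a minor second → G, giving GM7.
Bmaj: root B down a minor second → A#, giving A#maj.
E-flatmin: root E-flat down a minor second → D, giving Dmin.
Amin: root A down a minor second → G#, giving G#min.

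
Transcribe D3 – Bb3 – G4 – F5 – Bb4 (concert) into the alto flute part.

G3 Eb4 C5 Bb5 Eb5

The alto flute sounds a perfect fourth below written, so the written part must be a perfect fourth above concert — transpose each note up.
D3 -> G3
Bb3 -> Eb4
G4 -> C5
F5 -> Bb5
Bb4 -> Eb5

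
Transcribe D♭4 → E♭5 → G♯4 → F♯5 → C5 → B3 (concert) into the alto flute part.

Gb4 Ab5 C#5 B5 F5 E4

The alto flute sounds a perfect fourth below written, so the written part must be a perfect fourth above concert — transpose each note up.
Db4 -> Gb4
Eb5 -> Ab5
G#4 -> C#5
F#5 -> B5
C5 -> F5
B3 -> E4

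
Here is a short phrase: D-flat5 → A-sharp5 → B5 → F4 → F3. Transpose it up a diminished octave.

Dbb6 A6 Bb6 Fb5 Fb4

Db5 gives Dbb6
A#5 gives A6
B5 gives Bb6
F4 gives Fb5
F3 gives Fb4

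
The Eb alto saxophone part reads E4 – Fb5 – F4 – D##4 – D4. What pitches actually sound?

G3 Abb4 Ab3 F##3 F3

Written C4 on the Eb alto saxophone sounds as Eb3, a major sixth lower; apply that shift to every note.
E4 → G3
Fb5 → Abb4
F4 → Ab3
D##4 → F##3
D4 → F3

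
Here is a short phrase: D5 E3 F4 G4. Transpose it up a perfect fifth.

A5 B3 C5 D5

D5: a fifth up reaches A, and 7 semitones makes it A5.
E3 up a perfect fifth is B3.
F4: a fifth up reaches C, and 7 semitones makes it C5.
G4 up a perfect fifth is D5.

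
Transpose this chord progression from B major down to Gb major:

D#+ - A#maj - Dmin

Bb+ Fmaj Bbbmin

B major down to Gb major is an augmented third; each chord root moves by that interval while the quality stays the same.
D#+: root D# down an augmented third → Bb, giving Bb+.
A#maj: root A# down an augmented third → F, giving Fmaj.
Dmin: root D down an augmented third → Bbb, giving Bbbmin.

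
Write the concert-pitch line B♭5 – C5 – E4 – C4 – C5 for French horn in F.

F6 G5 B4 G4 G5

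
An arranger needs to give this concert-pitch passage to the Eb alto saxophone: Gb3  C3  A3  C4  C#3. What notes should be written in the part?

The Eb alto saxophone sounds a major sixth below written, so the written part must be a major sixth above concert — transpose each note up.
Gb3 to Eb4
C3 to A3
A3 to F#4
C4 to A4
C#3 to A#3

Eb4 A3 F#4 A4 A#3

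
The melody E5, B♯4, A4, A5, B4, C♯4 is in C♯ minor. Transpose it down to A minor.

C5 G#4 F4 F5 G4 A3

C♯ minor to A minor down is a major third, so every note moves down by that interval.
E5 -> C5
B#4 -> G#4
A4 -> F4
A5 -> F5
B4 -> G4
C#4 -> A3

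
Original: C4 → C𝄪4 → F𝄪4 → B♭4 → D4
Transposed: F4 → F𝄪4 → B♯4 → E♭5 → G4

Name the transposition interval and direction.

up a perfect fourth

Take the first pair: C4 → F4. C to F spans 4 letter names, so the interval is some kind of fourth.
C4 to F4 is 5 semitones, which makes it a perfect fourth; the second version is higher, so the direction is up.
Checking another pair — D4 → G4 — gives the same interval.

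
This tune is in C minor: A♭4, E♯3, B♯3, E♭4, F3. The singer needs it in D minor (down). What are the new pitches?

Bb3 F##2 C##3 F3 G2

C minor to D minor down is a minor seventh, so every note moves down by that interval.
Ab4 -> Bb3
E#3 -> F##2
B#3 -> C##3
Eb4 -> F3
F3 -> G2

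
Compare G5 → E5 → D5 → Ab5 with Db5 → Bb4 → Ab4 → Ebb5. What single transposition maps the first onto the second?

From G5 to Db5 is 4 letter names — a fourth of some quality.
Db5 to G5 is 6 semitones, which makes it an augmented fourth; the second version is lower, so the direction is down.
Checking another pair — Ab5 → Ebb5 — gives the same interval.

down an augmented fourth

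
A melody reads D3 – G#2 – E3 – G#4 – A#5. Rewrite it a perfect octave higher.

D3 gives D4
G#2 gives G#3
E3 gives E4
G#4 gives G#5
A#5 gives A#6

D4 G#3 E4 G#5 A#6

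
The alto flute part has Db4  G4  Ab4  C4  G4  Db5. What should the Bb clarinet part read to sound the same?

First find concert pitch: the alto flute sounds a perfect fourth below written, so Db4 G4 Ab4 C4 G4 Db5 sounds Ab3 D4 Eb4 G3 D4 Ab4.
Then write for Bb clarinet: it sounds a major second below written, so the part must be a major second above concert.
Ab3 → Bb3
D4 → E4
Eb4 → F4
G3 → A3
D4 → E4
Ab4 → Bb4

Bb3 E4 F4 A3 E4 Bb4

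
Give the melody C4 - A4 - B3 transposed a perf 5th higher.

G4 E5 F#4

C4 becomes G4
A4 becomes E5
B3 becomes F#4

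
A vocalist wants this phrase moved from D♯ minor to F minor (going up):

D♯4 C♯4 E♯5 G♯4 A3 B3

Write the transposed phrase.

D♯ minor to F minor up is a diminished third, so every note moves up by that interval.
D#4 gives F4
C#4 gives Eb4
E#5 gives G5
G#4 gives Bb4
A3 gives Cb4
B3 gives Db4

F4 Eb4 G5 Bb4 Cb4 Db4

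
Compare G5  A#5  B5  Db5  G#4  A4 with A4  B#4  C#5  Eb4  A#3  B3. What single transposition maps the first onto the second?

down a minor seventh

Take the first pair: G5 → A4. G to A spans 7 letter names, so the interval is some kind of seventh.
A4 to G5 is 10 semitones, which makes it a minor seventh; the second version is lower, so the direction is down.
Checking another pair — A4 → B3 — gives the same interval.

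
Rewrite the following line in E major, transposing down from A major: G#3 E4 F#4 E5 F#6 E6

From A down to E is a perfect fourth; apply that to each pitch.
G#3 to D#3
E4 to B3
F#4 to C#4
E5 to B4
F#6 to C#6
E6 to B5

D#3 B3 C#4 B4 C#6 B5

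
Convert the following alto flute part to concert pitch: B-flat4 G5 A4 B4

The alto flute sounds a perfect fourth below written, so transpose each written note down a perfect fourth.
Bb4 to F4
G5 to D5
A4 to E4
B4 to F#4

F4 D5 E4 F#4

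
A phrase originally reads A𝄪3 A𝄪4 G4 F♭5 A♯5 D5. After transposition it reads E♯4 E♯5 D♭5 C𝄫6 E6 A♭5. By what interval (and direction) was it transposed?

From A##3 to E#4 is 5 letter names — a fifth of some quality.
A##3 to E#4 is 6 semitones, which makes it a diminished fifth; the second version is higher, so the direction is up.
Checking another pair — D5 → Ab5 — gives the same interval.

up a diminished fifth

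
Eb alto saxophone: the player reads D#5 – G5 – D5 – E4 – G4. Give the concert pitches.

The Eb alto saxophone sounds a major sixth below written, so transpose each written note down a major sixth.
D#5 -> F#4
G5 -> Bb4
D5 -> F4
E4 -> G3
G4 -> Bb3

F#4 Bb4 F4 G3 Bb3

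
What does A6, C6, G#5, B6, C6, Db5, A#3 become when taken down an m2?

G#6 B5 F##5 A#6 B5 C5 G##3

A6 down a minor second is G#6.
C6 down a minor second is B5.
G#5 down a minor second is F##5.
B6: a second down reaches A, and 1 semitone makes it A#6.
A minor second down from C6 gives B5.
Db5 down a minor second is C5.
A#3: a second down reaches G, and 1 semitone makes it G##3.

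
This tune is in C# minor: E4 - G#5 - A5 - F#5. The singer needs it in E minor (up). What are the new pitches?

From C# up to E is a minor third; apply that to each pitch.
E4 becomes G4
G#5 becomes B5
A5 becomes C6
F#5 becomes A5

G4 B5 C6 A5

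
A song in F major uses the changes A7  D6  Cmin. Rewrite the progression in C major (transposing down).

E7 A6 Gmin

F major down to C major is a perfect fourth; each chord root moves by that interval while the quality stays the same.
A7: root A down a perfect fourth → E, giving E7.
D6: root D down a perfect fourth → A, giving A6.
Cmin: root C down a perfect fourth → G, giving Gmin.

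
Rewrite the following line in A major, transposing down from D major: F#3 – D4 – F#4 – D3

C#3 A3 C#4 A2

From D down to A is a perfect fourth; apply that to each pitch.
F#3 gives C#3
D4 gives A3
F#4 gives C#4
D3 gives A2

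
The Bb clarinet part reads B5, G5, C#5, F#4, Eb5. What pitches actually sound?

A5 F5 B4 E4 Db5

The Bb clarinet sounds a major second below written, so transpose each written note down a major second.
B5 → A5
G5 → F5
C#5 → B4
F#4 → E4
Eb5 → Db5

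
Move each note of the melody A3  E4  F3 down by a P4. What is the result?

E3 B3 C3

A3 -> E3
E4 -> B3
F3 -> C3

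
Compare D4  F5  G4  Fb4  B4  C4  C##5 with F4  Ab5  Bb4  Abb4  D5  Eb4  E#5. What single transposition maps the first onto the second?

up a minor third

Take the first pair: D4 → F4. D to F spans 3 letter names, so the interval is some kind of third.
D4 to F4 is 3 semitones, which makes it a minor third; the second version is higher, so the direction is up.
Checking another pair — C##5 → E#5 — gives the same interval.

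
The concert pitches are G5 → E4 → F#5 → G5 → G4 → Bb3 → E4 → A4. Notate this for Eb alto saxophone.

E6 C#5 D#6 E6 E5 G4 C#5 F#5

The Eb alto saxophone sounds a major sixth below written, so the written part must be a major sixth above concert — transpose each note up.
G5 to E6
E4 to C#5
F#5 to D#6
G5 to E6
G4 to E5
Bb3 to G4
E4 to C#5
A4 to F#5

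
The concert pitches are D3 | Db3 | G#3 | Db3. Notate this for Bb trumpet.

The Bb trumpet sounds a major second below written, so the written part must be a major second above concert — transpose each note up.
D3 → E3
Db3 → Eb3
G#3 → A#3
Db3 → Eb3

E3 Eb3 A#3 Eb3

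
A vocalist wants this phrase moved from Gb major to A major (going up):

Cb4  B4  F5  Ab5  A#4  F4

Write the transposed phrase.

D4 C##5 G#5 B5 B##4 G#4

Gb major to A major up is an augmented second, so every note moves up by that interval.
Cb4 → D4
B4 → C##5
F5 → G#5
Ab5 → B5
A#4 → B##4
F4 → G#4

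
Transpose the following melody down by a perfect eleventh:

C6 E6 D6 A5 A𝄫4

G4 B4 A4 E4 Ebb3

C6 -> G4
E6 -> B4
D6 -> A4
A5 -> E4
Abb4 -> Ebb3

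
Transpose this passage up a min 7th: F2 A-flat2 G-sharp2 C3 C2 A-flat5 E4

A minor seventh up from F2 gives Eb3.
Ab2: a seventh up reaches G, and 10 semitones makes it Gb3.
G#2: a seventh up reaches F, and 10 semitones makes it F#3.
C3 up a minor seventh is Bb3.
C2 up a minor seventh is Bb2.
Ab5: a seventh up reaches G, and 10 semitones makes it Gb6.
A minor seventh up from E4 gives D5.

Eb3 Gb3 F#3 Bb3 Bb2 Gb6 D5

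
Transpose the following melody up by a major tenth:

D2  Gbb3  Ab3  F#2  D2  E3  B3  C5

F#3 Bbb4 C5 A#3 F#3 G#4 D#5 E6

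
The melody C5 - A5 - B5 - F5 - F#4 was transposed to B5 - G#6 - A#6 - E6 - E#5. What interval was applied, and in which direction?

up a major seventh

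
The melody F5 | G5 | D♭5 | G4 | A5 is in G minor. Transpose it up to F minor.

Eb6 F6 Cb6 F5 G6

From G up to F is a minor seventh; apply that to each pitch.
F5 becomes Eb6
G5 becomes F6
Db5 becomes Cb6
G4 becomes F5
A5 becomes G6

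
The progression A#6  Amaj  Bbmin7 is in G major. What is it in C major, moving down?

D#6 Dmaj Ebmin7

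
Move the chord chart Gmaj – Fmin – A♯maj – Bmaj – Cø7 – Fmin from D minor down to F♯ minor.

Bmaj Amin C##maj D#maj Eø7 Amin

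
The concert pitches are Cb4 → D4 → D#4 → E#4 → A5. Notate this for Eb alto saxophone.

Ab4 B4 B#4 C##5 F#6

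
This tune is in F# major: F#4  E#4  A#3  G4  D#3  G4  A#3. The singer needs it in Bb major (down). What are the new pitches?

From F# down to Bb is an augmented fifth; apply that to each pitch.
F#4 -> Bb3
E#4 -> A3
A#3 -> D3
G4 -> Cb4
D#3 -> G2
G4 -> Cb4
A#3 -> D3

Bb3 A3 D3 Cb4 G2 Cb4 D3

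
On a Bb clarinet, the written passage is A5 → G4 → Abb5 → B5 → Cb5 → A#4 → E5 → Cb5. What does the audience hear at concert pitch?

G5 F4 Gbb5 A5 Bbb4 G#4 D5 Bbb4

Written C4 on the Bb clarinet sounds as Bb3, a major second lower; apply that shift to every note.
A5 gives G5
G4 gives F4
Abb5 gives Gbb5
B5 gives A5
Cb5 gives Bbb4
A#4 gives G#4
E5 gives D5
Cb5 gives Bbb4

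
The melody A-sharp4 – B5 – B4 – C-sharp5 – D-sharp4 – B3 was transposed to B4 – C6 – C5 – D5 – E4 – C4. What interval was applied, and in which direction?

up a minor second

From A#4 to B4 is 2 letter names — a second of some quality.
A#4 to B4 is 1 semitone, which makes it a minor second; the second version is higher, so the direction is up.
Checking another pair — B3 → C4 — gives the same interval.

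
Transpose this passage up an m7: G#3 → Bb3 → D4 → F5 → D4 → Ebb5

F#4 Ab4 C5 Eb6 C5 Dbb6

G#3: a seventh up reaches F, and 10 semitones makes it F#4.
Bb3 up a minor seventh is Ab4.
A minor seventh up from D4 gives C5.
F5: a seventh up reaches E, and 10 semitones makes it Eb6.
A minor seventh up from D4 gives C5.
Ebb5: a seventh up reaches D, and 10 semitones makes it Dbb6.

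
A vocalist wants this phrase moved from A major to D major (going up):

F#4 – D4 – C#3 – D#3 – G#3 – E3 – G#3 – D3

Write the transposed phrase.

B4 G4 F#3 G#3 C#4 A3 C#4 G3

From A up to D is a perfect fourth; apply that to each pitch.
F#4 → B4
D4 → G4
C#3 → F#3
D#3 → G#3
G#3 → C#4
E3 → A3
G#3 → C#4
D3 → G3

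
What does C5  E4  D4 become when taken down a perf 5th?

F4 A3 G3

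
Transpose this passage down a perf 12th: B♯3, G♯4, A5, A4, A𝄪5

E#2 C#3 D4 D3 D##4

B#3: a twelfth down reaches E, and 19 semitones makes it E#2.
G#4 down a perfect twelfth is C#3.
A5: a twelfth down reaches D, and 19 semitones makes it D4.
A4: a twelfth down reaches D, and 19 semitones makes it D3.
A##5 down a perfect twelfth is D##4.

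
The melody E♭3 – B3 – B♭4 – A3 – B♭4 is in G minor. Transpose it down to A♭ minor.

G minor to A♭ minor down is a major seventh, so every note moves down by that interval.
Eb3 to Fb2
B3 to C3
Bb4 to Cb4
A3 to Bb2
Bb4 to Cb4

Fb2 C3 Cb4 Bb2 Cb4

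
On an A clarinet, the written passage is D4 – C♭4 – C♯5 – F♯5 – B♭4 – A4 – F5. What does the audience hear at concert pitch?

B3 Ab3 A#4 D#5 G4 F#4 D5

Written C4 on the A clarinet sounds as A3, a minor third lower; apply that shift to every note.
D4 gives B3
Cb4 gives Ab3
C#5 gives A#4
F#5 gives D#5
Bb4 gives G4
A4 gives F#4
F5 gives D5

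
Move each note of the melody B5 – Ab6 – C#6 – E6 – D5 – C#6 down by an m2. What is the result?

B5: a second down reaches A, and 1 semitone makes it A#5.
Ab6 down a minor second is G6.
A minor second down from C#6 gives B#5.
E6 down a minor second is D#6.
D5 down a minor second is C#5.
C#6: a second down reaches B, and 1 semitone makes it B#5.

A#5 G6 B#5 D#6 C#5 B#5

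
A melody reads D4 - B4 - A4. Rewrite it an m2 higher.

Eb4 C5 Bb4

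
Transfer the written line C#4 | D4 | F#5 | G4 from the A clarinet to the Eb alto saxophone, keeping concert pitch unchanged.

First find concert pitch: the A clarinet sounds a minor third below written, so C#4 D4 F#5 G4 sounds A#3 B3 D#5 E4.
Then write for Eb alto saxophone: it sounds a major sixth below written, so the part must be a major sixth above concert.
A#3 → F##4
B3 → G#4
D#5 → B#5
E4 → C#5

F##4 G#4 B#5 C#5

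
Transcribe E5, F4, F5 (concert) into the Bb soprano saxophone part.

F#5 G4 G5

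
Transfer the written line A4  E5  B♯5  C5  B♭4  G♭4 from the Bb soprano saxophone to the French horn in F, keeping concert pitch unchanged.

D5 A5 E#6 F5 Eb5 Cb5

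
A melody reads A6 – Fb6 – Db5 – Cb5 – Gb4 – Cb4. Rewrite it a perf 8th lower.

A5 Fb5 Db4 Cb4 Gb3 Cb3

A6 to A5
Fb6 to Fb5
Db5 to Db4
Cb5 to Cb4
Gb4 to Gb3
Cb4 to Cb3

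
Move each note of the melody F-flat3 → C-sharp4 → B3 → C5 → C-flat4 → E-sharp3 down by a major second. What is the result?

Fb3 to Ebb3
C#4 to B3
B3 to A3
C5 to Bb4
Cb4 to Bbb3
E#3 to D#3

Ebb3 B3 A3 Bb4 Bbb3 D#3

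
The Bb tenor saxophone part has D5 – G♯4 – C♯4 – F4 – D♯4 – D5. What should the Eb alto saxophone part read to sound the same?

A4 D#4 G#3 C4 A#3 A4

First find concert pitch: the Bb tenor saxophone sounds a major ninth below written, so D5 G♯4 C♯4 F4 D♯4 D5 sounds C4 F#3 B2 Eb3 C#3 C4.
Then write for Eb alto saxophone: it sounds a major sixth below written, so the part must be a major sixth above concert.
C4 → A4
F#3 → D#4
B2 → G#3
Eb3 → C4
C#3 → A#3
C4 → A4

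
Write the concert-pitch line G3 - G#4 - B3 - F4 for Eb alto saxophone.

E4 E#5 G#4 D5

The Eb alto saxophone sounds a major sixth below written, so the written part must be a major sixth above concert — transpose each note up.
G3 to E4
G#4 to E#5
B3 to G#4
F4 to D5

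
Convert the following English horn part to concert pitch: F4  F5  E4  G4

Bb3 Bb4 A3 C4

Written C4 on the English horn sounds as F3, a perfect fifth lower; apply that shift to every note.
F4 to Bb3
F5 to Bb4
E4 to A3
G4 to C4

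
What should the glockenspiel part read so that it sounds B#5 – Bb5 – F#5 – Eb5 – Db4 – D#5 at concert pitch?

The glockenspiel sounds a perfect fifteenth above written, so the written part must be a perfect fifteenth below concert — transpose each note down.
B#5 becomes B#3
Bb5 becomes Bb3
F#5 becomes F#3
Eb5 becomes Eb3
Db4 becomes Db2
D#5 becomes D#3

B#3 Bb3 F#3 Eb3 Db2 D#3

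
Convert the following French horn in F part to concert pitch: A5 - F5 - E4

The French horn in F sounds a perfect fifth below written, so transpose each written note down a perfect fifth.
A5 becomes D5
F5 becomes Bb4
E4 becomes A3

D5 Bb4 A3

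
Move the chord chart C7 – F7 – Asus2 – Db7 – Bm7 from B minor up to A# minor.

B7 E7 G#sus2 C7 A#m7

B minor up to A# minor is a major seventh; each chord root moves by that interval while the quality stays the same.
C7: root C up a major seventh → B, giving B7.
F7: root F up a major seventh → E, giving E7.
Asus2: root A up a major seventh → G#, giving G#sus2.
Db7: root Db up a major seventh → C, giving C7.
Bm7: root B up a major seventh → A#, giving A#m7.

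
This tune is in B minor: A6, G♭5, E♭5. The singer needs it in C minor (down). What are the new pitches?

Bb5 Abb4 Fb4

B minor to C minor down is a major seventh, so every note moves down by that interval.
A6 → Bb5
Gb5 → Abb4
Eb5 → Fb4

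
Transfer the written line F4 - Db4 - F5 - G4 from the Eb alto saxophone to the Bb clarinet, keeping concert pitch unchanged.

First find concert pitch: the Eb alto saxophone sounds a major sixth below written, so F4 Db4 F5 G4 sounds Ab3 Fb3 Ab4 Bb3.
Then write for Bb clarinet: it sounds a major second below written, so the part must be a major second above concert.
Ab3 → Bb3
Fb3 → Gb3
Ab4 → Bb4
Bb3 → C4

Bb3 Gb3 Bb4 C4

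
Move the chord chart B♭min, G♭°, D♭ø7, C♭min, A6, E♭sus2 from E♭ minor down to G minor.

E♭ minor down to G minor is a minor sixth; each chord root moves by that interval while the quality stays the same.
B♭min: root B♭ down a minor sixth → D, giving Dmin.
G♭°: root G♭ down a minor sixth → Bb, giving Bb°.
D♭ø7: root D♭ down a minor sixth → F, giving Fø7.
C♭min: root C♭ down a minor sixth → Eb, giving Ebmin.
A6: root A down a minor sixth → C#, giving C#6.
E♭sus2: root E♭ down a minor sixth → G, giving Gsus2.

Dmin Bb° Fø7 Ebmin C#6 Gsus2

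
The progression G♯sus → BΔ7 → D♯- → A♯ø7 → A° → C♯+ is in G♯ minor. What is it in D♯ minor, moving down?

D#sus F#Δ7 A#- E#ø7 E° G#+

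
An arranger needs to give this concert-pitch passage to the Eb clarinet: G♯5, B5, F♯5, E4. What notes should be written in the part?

The Eb clarinet sounds a minor third above written, so the written part must be a minor third below concert — transpose each note down.
G#5 becomes E#5
B5 becomes G#5
F#5 becomes D#5
E4 becomes C#4

E#5 G#5 D#5 C#4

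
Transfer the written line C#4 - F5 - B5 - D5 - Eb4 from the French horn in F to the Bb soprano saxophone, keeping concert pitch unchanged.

G#3 C5 F#5 A4 Bb3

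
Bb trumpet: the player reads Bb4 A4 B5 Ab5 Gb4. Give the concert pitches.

The Bb trumpet sounds a major second below written, so transpose each written note down a major second.
Bb4 becomes Ab4
A4 becomes G4
B5 becomes A5
Ab5 becomes Gb5
Gb4 becomes Fb4

Ab4 G4 A5 Gb5 Fb4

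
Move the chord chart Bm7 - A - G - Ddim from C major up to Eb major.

Dm7 C Bb Fdim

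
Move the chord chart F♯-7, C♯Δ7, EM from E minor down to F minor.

G-7 DΔ7 FM

E minor down to F minor is a major seventh; each chord root moves by that interval while the quality stays the same.
F♯-7: root F♯ down a major seventh → G, giving G-7.
C♯Δ7: root C♯ down a major seventh → D, giving DΔ7.
EM: root E down a major seventh → F, giving FM.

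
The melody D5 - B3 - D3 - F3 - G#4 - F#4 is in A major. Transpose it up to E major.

A5 F#4 A3 C4 D#5 C#5

From A up to E is a perfect fifth; apply that to each pitch.
D5 gives A5
B3 gives F#4
D3 gives A3
F3 gives C4
G#4 gives D#5
F#4 gives C#5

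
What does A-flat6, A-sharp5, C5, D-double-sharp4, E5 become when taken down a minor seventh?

Ab6 -> Bb5
A#5 -> B#4
C5 -> D4
D##4 -> E##3
E5 -> F#4

Bb5 B#4 D4 E##3 F#4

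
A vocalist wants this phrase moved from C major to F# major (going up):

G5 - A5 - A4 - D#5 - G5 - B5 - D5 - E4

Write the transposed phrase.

C major to F# major up is an augmented fourth, so every note moves up by that interval.
G5 -> C#6
A5 -> D#6
A4 -> D#5
D#5 -> G##5
G5 -> C#6
B5 -> E#6
D5 -> G#5
E4 -> A#4

C#6 D#6 D#5 G##5 C#6 E#6 G#5 A#4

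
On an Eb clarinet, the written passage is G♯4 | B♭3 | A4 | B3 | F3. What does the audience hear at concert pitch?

B4 Db4 C5 D4 Ab3

Written C4 on the Eb clarinet sounds as Eb4, a minor third higher; apply that shift to every note.
G#4 to B4
Bb3 to Db4
A4 to C5
B3 to D4
F3 to Ab3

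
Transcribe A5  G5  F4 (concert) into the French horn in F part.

Written C4 sounds as F3 on the French horn in F, so concert pitches are written a perfect fifth up.
A5 to E6
G5 to D6
F4 to C5

E6 D6 C5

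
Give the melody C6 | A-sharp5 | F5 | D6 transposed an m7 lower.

C6 down a minor seventh is D5.
A#5: a seventh down reaches B, and 10 semitones makes it B#4.
A minor seventh down from F5 gives G4.
D6: a seventh down reaches E, and 10 semitones makes it E5.

D5 B#4 G4 E5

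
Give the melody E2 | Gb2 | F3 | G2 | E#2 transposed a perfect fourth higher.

E2 up a perfect fourth is A2.
Gb2: a fourth up reaches C, and 5 semitones makes it Cb3.
F3: a fourth up reaches B, and 5 semitones makes it Bb3.
G2: a fourth up reaches C, and 5 semitones makes it C3.
E#2: a fourth up reaches A, and 5 semitones makes it A#2.

A2 Cb3 Bb3 C3 A#2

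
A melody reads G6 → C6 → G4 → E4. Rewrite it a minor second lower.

G6 becomes F#6
C6 becomes B5
G4 becomes F#4
E4 becomes D#4

F#6 B5 F#4 D#4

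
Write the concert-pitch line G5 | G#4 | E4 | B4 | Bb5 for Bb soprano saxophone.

A5 A#4 F#4 C#5 C6

The Bb soprano saxophone sounds a major second below written, so the written part must be a major second above concert — transpose each note up.
G5 -> A5
G#4 -> A#4
E4 -> F#4
B4 -> C#5
Bb5 -> C6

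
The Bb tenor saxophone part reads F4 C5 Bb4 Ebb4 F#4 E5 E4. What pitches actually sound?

Eb3 Bb3 Ab3 Dbb3 E3 D4 D3

Written C4 on the Bb tenor saxophone sounds as Bb2, a major ninth lower; apply that shift to every note.
F4 to Eb3
C5 to Bb3
Bb4 to Ab3
Ebb4 to Dbb3
F#4 to E3
E5 to D4
E4 to D3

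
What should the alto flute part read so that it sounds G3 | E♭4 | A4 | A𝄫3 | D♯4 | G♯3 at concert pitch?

C4 Ab4 D5 Dbb4 G#4 C#4

The alto flute sounds a perfect fourth below written, so the written part must be a perfect fourth above concert — transpose each note up.
G3 becomes C4
Eb4 becomes Ab4
A4 becomes D5
Abb3 becomes Dbb4
D#4 becomes G#4
G#3 becomes C#4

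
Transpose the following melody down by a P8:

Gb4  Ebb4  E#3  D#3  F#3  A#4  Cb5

Gb3 Ebb3 E#2 D#2 F#2 A#3 Cb4

Gb4 gives Gb3
Ebb4 gives Ebb3
E#3 gives E#2
D#3 gives D#2
F#3 gives F#2
A#4 gives A#3
Cb5 gives Cb4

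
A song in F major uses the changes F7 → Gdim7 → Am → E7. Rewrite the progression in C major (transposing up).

C7 Ddim7 Em B7

F major up to C major is a perfect fifth; each chord root moves by that interval while the quality stays the same.
F7: root F up a perfect fifth → C, giving C7.
Gdim7: root G up a perfect fifth → D, giving Ddim7.
Am: root A up a perfect fifth → E, giving Em.
E7: root E up a perfect fifth → B, giving B7.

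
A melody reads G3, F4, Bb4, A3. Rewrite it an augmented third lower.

G3 gives Ebb3
F4 gives Dbb4
Bb4 gives Gbb4
A3 gives Fb3

Ebb3 Dbb4 Gbb4 Fb3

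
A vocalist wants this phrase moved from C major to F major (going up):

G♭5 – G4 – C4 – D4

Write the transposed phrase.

Cb6 C5 F4 G4

C major to F major up is a perfect fourth, so every note moves up by that interval.
Gb5 to Cb6
G4 to C5
C4 to F4
D4 to G4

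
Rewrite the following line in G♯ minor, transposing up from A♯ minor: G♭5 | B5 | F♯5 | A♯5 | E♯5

From A♯ up to G♯ is a minor seventh; apply that to each pitch.
Gb5 → Fb6
B5 → A6
F#5 → E6
A#5 → G#6
E#5 → D#6

Fb6 A6 E6 G#6 D#6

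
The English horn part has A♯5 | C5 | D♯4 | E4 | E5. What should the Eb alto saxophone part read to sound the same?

First find concert pitch: the English horn sounds a perfect fifth below written, so A♯5 C5 D♯4 E4 E5 sounds D#5 F4 G#3 A3 A4.
Then write for Eb alto saxophone: it sounds a major sixth below written, so the part must be a major sixth above concert.
D#5 → B#5
F4 → D5
G#3 → E#4
A3 → F#4
A4 → F#5

B#5 D5 E#4 F#4 F#5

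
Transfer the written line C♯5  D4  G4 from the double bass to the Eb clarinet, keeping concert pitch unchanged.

First find concert pitch: the double bass sounds a perfect octave below written, so C♯5 D4 G4 sounds C#4 D3 G3.
Then write for Eb clarinet: it sounds a minor third above written, so the part must be a minor third below concert.
C#4 → A#3
D3 → B2
G3 → E3

A#3 B2 E3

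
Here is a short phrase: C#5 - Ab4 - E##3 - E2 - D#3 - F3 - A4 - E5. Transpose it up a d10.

C#5 up a diminished tenth is Eb6.
A diminished tenth up from Ab4 gives Cbb6.
E##3 up a diminished tenth is G#4.
E2: a tenth up reaches G, and 14 semitones makes it Gb3.
A diminished tenth up from D#3 gives F4.
F3: a tenth up reaches A, and 14 semitones makes it Abb4.
A4 up a diminished tenth is Cb6.
A diminished tenth up from E5 gives Gb6.

Eb6 Cbb6 G#4 Gb3 F4 Abb4 Cb6 Gb6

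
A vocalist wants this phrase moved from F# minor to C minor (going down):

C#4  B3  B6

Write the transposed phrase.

G3 F3 F6

From F# down to C is an augmented fourth; apply that to each pitch.
C#4 gives G3
B3 gives F3
B6 gives F6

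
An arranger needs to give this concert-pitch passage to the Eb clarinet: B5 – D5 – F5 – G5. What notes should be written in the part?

G#5 B4 D5 E5

Written C4 sounds as Eb4 on the Eb clarinet, so concert pitches are written a minor third down.
B5 -> G#5
D5 -> B4
F5 -> D5
G5 -> E5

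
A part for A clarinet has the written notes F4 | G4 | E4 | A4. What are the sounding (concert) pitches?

D4 E4 C#4 F#4

The A clarinet sounds a minor third below written, so transpose each written note down a minor third.
F4 becomes D4
G4 becomes E4
E4 becomes C#4
A4 becomes F#4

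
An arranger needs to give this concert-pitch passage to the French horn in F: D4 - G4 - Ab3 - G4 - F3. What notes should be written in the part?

A4 D5 Eb4 D5 C4

Written C4 sounds as F3 on the French horn in F, so concert pitches are written a perfect fifth up.
D4 -> A4
G4 -> D5
Ab3 -> Eb4
G4 -> D5
F3 -> C4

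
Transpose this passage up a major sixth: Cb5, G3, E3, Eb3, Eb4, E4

Ab5 E4 C#4 C4 C5 C#5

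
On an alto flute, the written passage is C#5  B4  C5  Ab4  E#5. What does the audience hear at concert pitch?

G#4 F#4 G4 Eb4 B#4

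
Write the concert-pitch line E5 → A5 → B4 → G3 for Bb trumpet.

F#5 B5 C#5 A3

Written C4 sounds as Bb3 on the Bb trumpet, so concert pitches are written a major second up.
E5 gives F#5
A5 gives B5
B4 gives C#5
G3 gives A3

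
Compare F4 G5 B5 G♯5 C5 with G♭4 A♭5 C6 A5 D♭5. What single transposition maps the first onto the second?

up a minor second

Take the first pair: F4 → Gb4. F to G spans 2 letter names, so the interval is some kind of second.
F4 to Gb4 is 1 semitone, which makes it a minor second; the second version is higher, so the direction is up.
Checking another pair — C5 → Db5 — gives the same interval.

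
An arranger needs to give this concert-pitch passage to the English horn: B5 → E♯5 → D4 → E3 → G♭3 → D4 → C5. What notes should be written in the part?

Written C4 sounds as F3 on the English horn, so concert pitches are written a perfect fifth up.
B5 becomes F#6
E#5 becomes B#5
D4 becomes A4
E3 becomes B3
Gb3 becomes Db4
D4 becomes A4
C5 becomes G5

F#6 B#5 A4 B3 Db4 A4 G5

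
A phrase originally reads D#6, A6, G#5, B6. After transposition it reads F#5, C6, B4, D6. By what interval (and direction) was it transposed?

From D#6 to F#5 is 6 letter names — a sixth of some quality.
F#5 to D#6 is 9 semitones, which makes it a major sixth; the second version is lower, so the direction is down.
Checking another pair — B6 → D6 — gives the same interval.

down a major sixth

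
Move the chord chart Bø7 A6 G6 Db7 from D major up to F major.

D major up to F major is a minor third; each chord root moves by that interval while the quality stays the same.
Bø7: root B up a minor third → D, giving Dø7.
A6: root A up a minor third → C, giving C6.
G6: root G up a minor third → Bb, giving Bb6.
Db7: root Db up a minor third → Fb, giving Fb7.

Dø7 C6 Bb6 Fb7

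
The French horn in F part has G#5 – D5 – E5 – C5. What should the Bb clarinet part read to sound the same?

First find concert pitch: the French horn in F sounds a perfect fifth below written, so G#5 D5 E5 C5 sounds C#5 G4 A4 F4.
Then write for Bb clarinet: it sounds a major second below written, so the part must be a major second above concert.
C#5 → D#5
G4 → A4
A4 → B4
F4 → G4

D#5 A4 B4 G4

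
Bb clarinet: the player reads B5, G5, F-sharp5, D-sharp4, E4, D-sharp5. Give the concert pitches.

The Bb clarinet sounds a major second below written, so transpose each written note down a major second.
B5 → A5
G5 → F5
F#5 → E5
D#4 → C#4
E4 → D4
D#5 → C#5

A5 F5 E5 C#4 D4 C#5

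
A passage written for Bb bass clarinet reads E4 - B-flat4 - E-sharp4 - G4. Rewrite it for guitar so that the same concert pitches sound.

D4 Ab4 D#4 F4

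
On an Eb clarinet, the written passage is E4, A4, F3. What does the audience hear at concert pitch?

G4 C5 Ab3

The Eb clarinet sounds a minor third above written, so transpose each written note up a minor third.
E4 becomes G4
A4 becomes C5
F3 becomes Ab3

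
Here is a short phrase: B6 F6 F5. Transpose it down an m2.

A#6 E6 E5

B6 becomes A#6
F6 becomes E6
F5 becomes E5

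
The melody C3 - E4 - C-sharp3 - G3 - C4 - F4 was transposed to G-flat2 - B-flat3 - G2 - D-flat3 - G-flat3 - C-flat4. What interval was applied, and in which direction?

Take the first pair: C3 → Gb2. C to G spans 4 letter names, so the interval is some kind of fourth.
Gb2 to C3 is 6 semitones, which makes it an augmented fourth; the second version is lower, so the direction is down.
Checking another pair — F4 → Cb4 — gives the same interval.

down an augmented fourth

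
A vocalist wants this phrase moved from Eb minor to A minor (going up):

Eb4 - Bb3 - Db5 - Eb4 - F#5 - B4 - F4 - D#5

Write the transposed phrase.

Eb minor to A minor up is an augmented fourth, so every note moves up by that interval.
Eb4 → A4
Bb3 → E4
Db5 → G5
Eb4 → A4
F#5 → B#5
B4 → E#5
F4 → B4
D#5 → G##5

A4 E4 G5 A4 B#5 E#5 B4 G##5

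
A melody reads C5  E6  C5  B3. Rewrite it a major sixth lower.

C5: a sixth down reaches E, and 9 semitones makes it Eb4.
A major sixth down from E6 gives G5.
C5 down a major sixth is Eb4.
B3: a sixth down reaches D, and 9 semitones makes it D3.

Eb4 G5 Eb4 D3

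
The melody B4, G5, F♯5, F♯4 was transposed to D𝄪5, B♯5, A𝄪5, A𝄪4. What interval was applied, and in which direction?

up an augmented third

Take the first pair: B4 → D##5. B to D spans 3 letter names, so the interval is some kind of third.
B4 to D##5 is 5 semitones, which makes it an augmented third; the second version is higher, so the direction is up.
Checking another pair — F#4 → A##4 — gives the same interval.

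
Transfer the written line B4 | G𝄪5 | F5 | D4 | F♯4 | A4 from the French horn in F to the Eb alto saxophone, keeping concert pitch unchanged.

First find concert pitch: the French horn in F sounds a perfect fifth below written, so B4 G𝄪5 F5 D4 F♯4 A4 sounds E4 C##5 Bb4 G3 B3 D4.
Then write for Eb alto saxophone: it sounds a major sixth below written, so the part must be a major sixth above concert.
E4 → C#5
C##5 → A##5
Bb4 → G5
G3 → E4
B3 → G#4
D4 → B4

C#5 A##5 G5 E4 G#4 B4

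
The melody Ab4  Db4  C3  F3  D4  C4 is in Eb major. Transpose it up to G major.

C5 F4 E3 A3 F#4 E4

From Eb up to G is a major third; apply that to each pitch.
Ab4 to C5
Db4 to F4
C3 to E3
F3 to A3
D4 to F#4
C4 to E4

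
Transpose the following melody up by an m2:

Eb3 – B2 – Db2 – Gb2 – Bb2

Fb3 C3 Ebb2 Abb2 Cb3

Eb3 → Fb3
B2 → C3
Db2 → Ebb2
Gb2 → Abb2
Bb2 → Cb3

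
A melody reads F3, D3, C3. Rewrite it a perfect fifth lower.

Bb2 G2 F2

A perfect fifth down from F3 gives Bb2.
D3 down a perfect fifth is G2.
C3: a fifth down reaches F, and 7 semitones makes it F2.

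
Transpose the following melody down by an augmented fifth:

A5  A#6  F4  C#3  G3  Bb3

A5 down an augmented fifth is Db5.
An augmented fifth down from A#6 gives D6.
An augmented fifth down from F4 gives Bbb3.
An augmented fifth down from C#3 gives F2.
G3 down an augmented fifth is Cb3.
Bb3: a fifth down reaches E, and 8 semitones makes it Ebb3.

Db5 D6 Bbb3 F2 Cb3 Ebb3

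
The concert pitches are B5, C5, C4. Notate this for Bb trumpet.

Written C4 sounds as Bb3 on the Bb trumpet, so concert pitches are written a major second up.
B5 -> C#6
C5 -> D5
C4 -> D4

C#6 D5 D4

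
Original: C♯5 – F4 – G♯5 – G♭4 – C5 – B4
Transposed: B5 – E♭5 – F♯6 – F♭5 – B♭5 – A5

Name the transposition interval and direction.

From C#5 to B5 is 7 letter names — a seventh of some quality.
C#5 to B5 is 10 semitones, which makes it a minor seventh; the second version is higher, so the direction is up.
Checking another pair — B4 → A5 — gives the same interval.

up a minor seventh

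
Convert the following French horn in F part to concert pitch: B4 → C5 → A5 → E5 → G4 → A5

E4 F4 D5 A4 C4 D5

The French horn in F sounds a perfect fifth below written, so transpose each written note down a perfect fifth.
B4 gives E4
C5 gives F4
A5 gives D5
E5 gives A4
G4 gives C4
A5 gives D5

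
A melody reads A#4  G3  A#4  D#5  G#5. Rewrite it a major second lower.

G#4 F3 G#4 C#5 F#5

A#4: a second down reaches G, and 2 semitones makes it G#4.
A major second down from G3 gives F3.
A#4 down a major second is G#4.
D#5: a second down reaches C, and 2 semitones makes it C#5.
G#5: a second down reaches F, and 2 semitones makes it F#5.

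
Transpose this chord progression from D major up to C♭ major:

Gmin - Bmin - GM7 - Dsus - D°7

Fbmin Abmin FbM7 Cbsus Cb°7

D major up to C♭ major is a diminished seventh; each chord root moves by that interval while the quality stays the same.
Gmin: root G up a diminished seventh → Fb, giving Fbmin.
Bmin: root B up a diminished seventh → Ab, giving Abmin.
GM7: root G up a diminished seventh → Fb, giving FbM7.
Dsus: root D up a diminished seventh → Cb, giving Cbsus.
D°7: root D up a diminished seventh → Cb, giving Cb°7.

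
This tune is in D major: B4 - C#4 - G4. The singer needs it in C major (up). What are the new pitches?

A5 B4 F5

D major to C major up is a minor seventh, so every note moves up by that interval.
B4 to A5
C#4 to B4
G4 to F5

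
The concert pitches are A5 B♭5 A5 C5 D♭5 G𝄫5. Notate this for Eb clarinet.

F#5 G5 F#5 A4 Bb4 Ebb5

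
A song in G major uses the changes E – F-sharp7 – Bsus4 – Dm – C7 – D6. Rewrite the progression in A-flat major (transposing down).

G major down to A-flat major is a major seventh; each chord root moves by that interval while the quality stays the same.
E: root E down a major seventh → F, giving F.
F-sharp7: root F-sharp down a major seventh → G, giving G7.
Bsus4: root B down a major seventh → C, giving Csus4.
Dm: root D down a major seventh → Eb, giving Ebm.
C7: root C down a major seventh → Db, giving Db7.
D6: root D down a major seventh → Eb, giving Eb6.

F G7 Csus4 Ebm Db7 Eb6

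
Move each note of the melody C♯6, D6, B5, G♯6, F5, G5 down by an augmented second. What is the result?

Bb5 Cb6 Ab5 F6 Ebb5 Fb5

C#6 → Bb5
D6 → Cb6
B5 → Ab5
G#6 → F6
F5 → Ebb5
G5 → Fb5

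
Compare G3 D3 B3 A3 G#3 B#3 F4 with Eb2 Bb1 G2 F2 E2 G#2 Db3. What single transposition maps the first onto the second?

From G3 to Eb2 is 10 letter names — a tenth of some quality.
Eb2 to G3 is 16 semitones, which makes it a major tenth; the second version is lower, so the direction is down.
Checking another pair — F4 → Db3 — gives the same interval.

down a major tenth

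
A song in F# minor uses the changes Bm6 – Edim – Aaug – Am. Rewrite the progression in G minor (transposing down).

Cm6 Fdim Bbaug Bbm

F# minor down to G minor is a major seventh; each chord root moves by that interval while the quality stays the same.
Bm6: root B down a major seventh → C, giving Cm6.
Edim: root E down a major seventh → F, giving Fdim.
Aaug: root A down a major seventh → Bb, giving Bbaug.
Am: root A down a major seventh → Bb, giving Bbm.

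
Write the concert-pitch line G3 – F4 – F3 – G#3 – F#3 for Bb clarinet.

A3 G4 G3 A#3 G#3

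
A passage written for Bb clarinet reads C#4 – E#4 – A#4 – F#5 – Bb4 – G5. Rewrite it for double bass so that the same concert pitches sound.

First find concert pitch: the Bb clarinet sounds a major second below written, so C#4 E#4 A#4 F#5 Bb4 G5 sounds B3 D#4 G#4 E5 Ab4 F5.
Then write for double bass: it sounds a perfect octave below written, so the part must be a perfect octave above concert.
B3 → B4
D#4 → D#5
G#4 → G#5
E5 → E6
Ab4 → Ab5
F5 → F6

B4 D#5 G#5 E6 Ab5 F6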